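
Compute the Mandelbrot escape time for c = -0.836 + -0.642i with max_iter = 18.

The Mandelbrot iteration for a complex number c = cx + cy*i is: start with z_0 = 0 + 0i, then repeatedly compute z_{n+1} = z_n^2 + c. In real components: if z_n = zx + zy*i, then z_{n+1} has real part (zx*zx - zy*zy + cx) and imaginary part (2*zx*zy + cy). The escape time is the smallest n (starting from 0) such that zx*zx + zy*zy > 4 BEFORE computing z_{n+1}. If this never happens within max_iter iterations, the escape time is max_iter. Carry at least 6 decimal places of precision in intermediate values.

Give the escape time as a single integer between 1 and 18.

Answer: 5

Derivation:
z_0 = 0 + 0i, c = -0.8360 + -0.6420i
Iter 1: z = -0.8360 + -0.6420i, |z|^2 = 1.1111
Iter 2: z = -0.5493 + 0.4314i, |z|^2 = 0.4878
Iter 3: z = -0.7204 + -1.1159i, |z|^2 = 1.7643
Iter 4: z = -1.5623 + 0.9659i, |z|^2 = 3.3737
Iter 5: z = 0.6718 + -3.6601i, |z|^2 = 13.8473
Escaped at iteration 5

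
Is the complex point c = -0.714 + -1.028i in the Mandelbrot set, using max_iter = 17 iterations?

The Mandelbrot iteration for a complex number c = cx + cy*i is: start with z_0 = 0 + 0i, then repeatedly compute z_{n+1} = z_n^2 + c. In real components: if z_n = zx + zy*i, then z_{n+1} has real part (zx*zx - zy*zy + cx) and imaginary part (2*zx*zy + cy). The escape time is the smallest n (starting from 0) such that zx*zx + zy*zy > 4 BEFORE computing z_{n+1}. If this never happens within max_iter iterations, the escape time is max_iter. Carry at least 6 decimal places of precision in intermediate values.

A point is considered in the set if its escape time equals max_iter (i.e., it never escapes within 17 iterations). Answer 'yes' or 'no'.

Answer: no

Derivation:
z_0 = 0 + 0i, c = -0.7140 + -1.0280i
Iter 1: z = -0.7140 + -1.0280i, |z|^2 = 1.5666
Iter 2: z = -1.2610 + 0.4400i, |z|^2 = 1.7837
Iter 3: z = 0.6825 + -2.1376i, |z|^2 = 5.0353
Escaped at iteration 3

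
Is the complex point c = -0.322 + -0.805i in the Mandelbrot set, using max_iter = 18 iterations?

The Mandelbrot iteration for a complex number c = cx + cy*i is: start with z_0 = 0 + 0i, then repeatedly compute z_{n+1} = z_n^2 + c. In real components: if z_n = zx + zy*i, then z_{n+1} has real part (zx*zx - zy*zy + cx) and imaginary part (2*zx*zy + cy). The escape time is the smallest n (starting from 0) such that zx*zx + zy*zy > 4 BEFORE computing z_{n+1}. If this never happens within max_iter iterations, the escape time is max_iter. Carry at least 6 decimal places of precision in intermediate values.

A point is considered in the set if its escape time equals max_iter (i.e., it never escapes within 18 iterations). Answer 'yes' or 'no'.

Answer: no

Derivation:
z_0 = 0 + 0i, c = -0.3220 + -0.8050i
Iter 1: z = -0.3220 + -0.8050i, |z|^2 = 0.7517
Iter 2: z = -0.8663 + -0.2866i, |z|^2 = 0.8327
Iter 3: z = 0.3464 + -0.3084i, |z|^2 = 0.2151
Iter 4: z = -0.2971 + -1.0187i, |z|^2 = 1.1260
Iter 5: z = -1.2715 + -0.1996i, |z|^2 = 1.6565
Iter 6: z = 1.2548 + -0.2974i, |z|^2 = 1.6629
Iter 7: z = 1.1641 + -1.5513i, |z|^2 = 3.7616
Iter 8: z = -1.3736 + -4.4166i, |z|^2 = 21.3934
Escaped at iteration 8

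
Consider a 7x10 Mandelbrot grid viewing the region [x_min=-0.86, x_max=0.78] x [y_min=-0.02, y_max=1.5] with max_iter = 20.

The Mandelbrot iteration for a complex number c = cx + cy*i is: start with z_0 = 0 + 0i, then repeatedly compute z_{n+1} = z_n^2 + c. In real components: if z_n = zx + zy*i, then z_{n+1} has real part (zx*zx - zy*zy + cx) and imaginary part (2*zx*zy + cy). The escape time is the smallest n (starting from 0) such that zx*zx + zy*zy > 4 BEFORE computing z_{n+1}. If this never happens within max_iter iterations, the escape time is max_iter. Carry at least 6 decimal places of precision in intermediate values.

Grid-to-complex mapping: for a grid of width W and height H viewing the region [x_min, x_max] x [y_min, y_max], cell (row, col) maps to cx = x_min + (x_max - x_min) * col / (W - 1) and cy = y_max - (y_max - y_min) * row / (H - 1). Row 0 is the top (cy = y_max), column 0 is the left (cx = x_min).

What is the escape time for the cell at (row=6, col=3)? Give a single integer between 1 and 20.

z_0 = 0 + 0i, c = -0.0400 + 0.4867i
Iter 1: z = -0.0400 + 0.4867i, |z|^2 = 0.2384
Iter 2: z = -0.2752 + 0.4477i, |z|^2 = 0.2762
Iter 3: z = -0.1647 + 0.2402i, |z|^2 = 0.0848
Iter 4: z = -0.0706 + 0.4075i, |z|^2 = 0.1711
Iter 5: z = -0.2011 + 0.4291i, |z|^2 = 0.2246
Iter 6: z = -0.1837 + 0.3141i, |z|^2 = 0.1324
Iter 7: z = -0.1049 + 0.3713i, |z|^2 = 0.1488
Iter 8: z = -0.1668 + 0.4088i, |z|^2 = 0.1949
Iter 9: z = -0.1793 + 0.3503i, |z|^2 = 0.1548
Iter 10: z = -0.1305 + 0.3611i, |z|^2 = 0.1474
Iter 11: z = -0.1533 + 0.3924i, |z|^2 = 0.1775
Iter 12: z = -0.1705 + 0.3663i, |z|^2 = 0.1633
Iter 13: z = -0.1451 + 0.3618i, |z|^2 = 0.1519
Iter 14: z = -0.1498 + 0.3817i, |z|^2 = 0.1681
Iter 15: z = -0.1632 + 0.3723i, |z|^2 = 0.1653
Iter 16: z = -0.1520 + 0.3651i, |z|^2 = 0.1564
Iter 17: z = -0.1502 + 0.3757i, |z|^2 = 0.1637
Iter 18: z = -0.1586 + 0.3738i, |z|^2 = 0.1649
Iter 19: z = -0.1546 + 0.3681i, |z|^2 = 0.1594

Answer: 20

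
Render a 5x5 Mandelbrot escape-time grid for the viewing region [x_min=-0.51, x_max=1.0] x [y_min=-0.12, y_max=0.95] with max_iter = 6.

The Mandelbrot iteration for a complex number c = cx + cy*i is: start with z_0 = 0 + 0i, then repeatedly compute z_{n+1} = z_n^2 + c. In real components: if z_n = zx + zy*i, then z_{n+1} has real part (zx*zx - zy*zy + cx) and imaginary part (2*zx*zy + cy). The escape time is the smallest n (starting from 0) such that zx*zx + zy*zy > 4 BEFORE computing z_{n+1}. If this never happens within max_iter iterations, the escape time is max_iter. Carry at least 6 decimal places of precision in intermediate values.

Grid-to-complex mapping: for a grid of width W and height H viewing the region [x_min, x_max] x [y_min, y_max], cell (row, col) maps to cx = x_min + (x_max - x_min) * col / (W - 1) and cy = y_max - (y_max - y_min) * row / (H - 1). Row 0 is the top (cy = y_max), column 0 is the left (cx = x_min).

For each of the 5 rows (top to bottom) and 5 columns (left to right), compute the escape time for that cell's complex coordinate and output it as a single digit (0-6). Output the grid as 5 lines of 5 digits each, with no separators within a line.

(row=0, col=0): c = -0.5100 + 0.9500i → escape time 4
(row=0, col=1): c = -0.1325 + 0.9500i → escape time 6
(row=0, col=2): c = 0.2450 + 0.9500i → escape time 4
(row=0, col=3): c = 0.6225 + 0.9500i → escape time 2
(row=0, col=4): c = 1.0000 + 0.9500i → escape time 2
(row=1, col=0): c = -0.5100 + 0.6825i → escape time 6
(row=1, col=1): c = -0.1325 + 0.6825i → escape time 6
(row=1, col=2): c = 0.2450 + 0.6825i → escape time 6
(row=1, col=3): c = 0.6225 + 0.6825i → escape time 3
(row=1, col=4): c = 1.0000 + 0.6825i → escape time 2
(row=2, col=0): c = -0.5100 + 0.4150i → escape time 6
(row=2, col=1): c = -0.1325 + 0.4150i → escape time 6
(row=2, col=2): c = 0.2450 + 0.4150i → escape time 6
(row=2, col=3): c = 0.6225 + 0.4150i → escape time 3
(row=2, col=4): c = 1.0000 + 0.4150i → escape time 2
(row=3, col=0): c = -0.5100 + 0.1475i → escape time 6
(row=3, col=1): c = -0.1325 + 0.1475i → escape time 6
(row=3, col=2): c = 0.2450 + 0.1475i → escape time 6
(row=3, col=3): c = 0.6225 + 0.1475i → escape time 4
(row=3, col=4): c = 1.0000 + 0.1475i → escape time 2
(row=4, col=0): c = -0.5100 + -0.1200i → escape time 6
(row=4, col=1): c = -0.1325 + -0.1200i → escape time 6
(row=4, col=2): c = 0.2450 + -0.1200i → escape time 6
(row=4, col=3): c = 0.6225 + -0.1200i → escape time 4
(row=4, col=4): c = 1.0000 + -0.1200i → escape time 2

Answer: 46422
66632
66632
66642
66642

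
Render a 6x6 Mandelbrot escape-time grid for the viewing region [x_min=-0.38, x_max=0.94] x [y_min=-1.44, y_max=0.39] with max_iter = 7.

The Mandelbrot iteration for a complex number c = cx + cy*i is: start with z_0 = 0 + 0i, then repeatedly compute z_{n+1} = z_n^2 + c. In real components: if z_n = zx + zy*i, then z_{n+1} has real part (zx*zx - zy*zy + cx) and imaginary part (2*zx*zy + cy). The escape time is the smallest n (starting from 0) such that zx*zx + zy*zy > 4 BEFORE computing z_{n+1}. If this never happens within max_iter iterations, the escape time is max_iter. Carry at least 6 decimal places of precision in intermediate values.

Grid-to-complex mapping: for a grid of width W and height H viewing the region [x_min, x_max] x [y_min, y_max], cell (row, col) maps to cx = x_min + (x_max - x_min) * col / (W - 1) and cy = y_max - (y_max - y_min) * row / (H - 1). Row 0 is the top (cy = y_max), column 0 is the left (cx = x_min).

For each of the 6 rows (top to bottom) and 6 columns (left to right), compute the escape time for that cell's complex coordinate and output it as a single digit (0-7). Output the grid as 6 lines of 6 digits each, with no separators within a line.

(row=0, col=0): c = -0.3800 + 0.3900i → escape time 7
(row=0, col=1): c = -0.1160 + 0.3900i → escape time 7
(row=0, col=2): c = 0.1480 + 0.3900i → escape time 7
(row=0, col=3): c = 0.4120 + 0.3900i → escape time 7
(row=0, col=4): c = 0.6760 + 0.3900i → escape time 3
(row=0, col=5): c = 0.9400 + 0.3900i → escape time 2
(row=1, col=0): c = -0.3800 + 0.0240i → escape time 7
(row=1, col=1): c = -0.1160 + 0.0240i → escape time 7
(row=1, col=2): c = 0.1480 + 0.0240i → escape time 7
(row=1, col=3): c = 0.4120 + 0.0240i → escape time 6
(row=1, col=4): c = 0.6760 + 0.0240i → escape time 4
(row=1, col=5): c = 0.9400 + 0.0240i → escape time 3
(row=2, col=0): c = -0.3800 + -0.3420i → escape time 7
(row=2, col=1): c = -0.1160 + -0.3420i → escape time 7
(row=2, col=2): c = 0.1480 + -0.3420i → escape time 7
(row=2, col=3): c = 0.4120 + -0.3420i → escape time 7
(row=2, col=4): c = 0.6760 + -0.3420i → escape time 3
(row=2, col=5): c = 0.9400 + -0.3420i → escape time 3
(row=3, col=0): c = -0.3800 + -0.7080i → escape time 7
(row=3, col=1): c = -0.1160 + -0.7080i → escape time 7
(row=3, col=2): c = 0.1480 + -0.7080i → escape time 7
(row=3, col=3): c = 0.4120 + -0.7080i → escape time 5
(row=3, col=4): c = 0.6760 + -0.7080i → escape time 3
(row=3, col=5): c = 0.9400 + -0.7080i → escape time 2
(row=4, col=0): c = -0.3800 + -1.0740i → escape time 4
(row=4, col=1): c = -0.1160 + -1.0740i → escape time 6
(row=4, col=2): c = 0.1480 + -1.0740i → escape time 4
(row=4, col=3): c = 0.4120 + -1.0740i → escape time 2
(row=4, col=4): c = 0.6760 + -1.0740i → escape time 2
(row=4, col=5): c = 0.9400 + -1.0740i → escape time 2
(row=5, col=0): c = -0.3800 + -1.4400i → escape time 2
(row=5, col=1): c = -0.1160 + -1.4400i → escape time 2
(row=5, col=2): c = 0.1480 + -1.4400i → escape time 2
(row=5, col=3): c = 0.4120 + -1.4400i → escape time 2
(row=5, col=4): c = 0.6760 + -1.4400i → escape time 2
(row=5, col=5): c = 0.9400 + -1.4400i → escape time 2

Answer: 777732
777643
777733
777532
464222
222222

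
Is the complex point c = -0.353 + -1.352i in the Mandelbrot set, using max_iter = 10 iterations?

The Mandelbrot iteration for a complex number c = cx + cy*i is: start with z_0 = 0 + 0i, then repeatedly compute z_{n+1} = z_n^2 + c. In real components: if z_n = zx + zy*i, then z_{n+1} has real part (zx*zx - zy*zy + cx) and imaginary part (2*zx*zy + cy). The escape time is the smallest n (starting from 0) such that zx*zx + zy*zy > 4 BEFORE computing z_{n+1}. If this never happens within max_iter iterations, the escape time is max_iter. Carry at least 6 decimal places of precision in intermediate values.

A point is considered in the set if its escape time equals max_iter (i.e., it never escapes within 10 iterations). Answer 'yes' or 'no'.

z_0 = 0 + 0i, c = -0.3530 + -1.3520i
Iter 1: z = -0.3530 + -1.3520i, |z|^2 = 1.9525
Iter 2: z = -2.0563 + -0.3975i, |z|^2 = 4.3863
Escaped at iteration 2

Answer: no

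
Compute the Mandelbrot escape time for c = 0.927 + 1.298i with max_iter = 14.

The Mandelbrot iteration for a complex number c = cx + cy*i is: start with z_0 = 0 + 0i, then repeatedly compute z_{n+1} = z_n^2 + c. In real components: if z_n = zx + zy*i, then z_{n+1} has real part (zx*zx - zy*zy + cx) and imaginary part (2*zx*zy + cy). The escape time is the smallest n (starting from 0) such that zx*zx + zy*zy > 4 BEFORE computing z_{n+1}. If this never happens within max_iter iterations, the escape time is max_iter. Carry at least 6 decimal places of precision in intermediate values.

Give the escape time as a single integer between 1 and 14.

z_0 = 0 + 0i, c = 0.9270 + 1.2980i
Iter 1: z = 0.9270 + 1.2980i, |z|^2 = 2.5441
Iter 2: z = 0.1015 + 3.7045i, |z|^2 = 13.7336
Escaped at iteration 2

Answer: 2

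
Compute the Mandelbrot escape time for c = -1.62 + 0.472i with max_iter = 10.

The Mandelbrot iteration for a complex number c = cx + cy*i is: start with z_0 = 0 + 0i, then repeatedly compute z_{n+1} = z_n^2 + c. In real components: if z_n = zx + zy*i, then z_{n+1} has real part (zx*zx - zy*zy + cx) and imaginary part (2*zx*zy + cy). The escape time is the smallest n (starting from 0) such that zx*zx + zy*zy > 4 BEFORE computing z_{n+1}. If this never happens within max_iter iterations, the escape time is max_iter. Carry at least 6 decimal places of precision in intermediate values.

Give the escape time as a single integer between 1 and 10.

Answer: 3

Derivation:
z_0 = 0 + 0i, c = -1.6200 + 0.4720i
Iter 1: z = -1.6200 + 0.4720i, |z|^2 = 2.8472
Iter 2: z = 0.7816 + -1.0573i, |z|^2 = 1.7288
Iter 3: z = -2.1269 + -1.1808i, |z|^2 = 5.9180
Escaped at iteration 3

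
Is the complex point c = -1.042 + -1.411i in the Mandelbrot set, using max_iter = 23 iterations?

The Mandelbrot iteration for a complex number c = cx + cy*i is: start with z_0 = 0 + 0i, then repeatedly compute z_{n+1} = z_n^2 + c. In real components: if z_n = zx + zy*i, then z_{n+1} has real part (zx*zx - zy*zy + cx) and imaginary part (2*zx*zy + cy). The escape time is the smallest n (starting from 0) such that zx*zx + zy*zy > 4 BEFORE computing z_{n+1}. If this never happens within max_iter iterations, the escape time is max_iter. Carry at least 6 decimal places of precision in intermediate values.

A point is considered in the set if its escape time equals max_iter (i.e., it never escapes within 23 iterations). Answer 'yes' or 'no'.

z_0 = 0 + 0i, c = -1.0420 + -1.4110i
Iter 1: z = -1.0420 + -1.4110i, |z|^2 = 3.0767
Iter 2: z = -1.9472 + 1.5295i, |z|^2 = 6.1309
Escaped at iteration 2

Answer: no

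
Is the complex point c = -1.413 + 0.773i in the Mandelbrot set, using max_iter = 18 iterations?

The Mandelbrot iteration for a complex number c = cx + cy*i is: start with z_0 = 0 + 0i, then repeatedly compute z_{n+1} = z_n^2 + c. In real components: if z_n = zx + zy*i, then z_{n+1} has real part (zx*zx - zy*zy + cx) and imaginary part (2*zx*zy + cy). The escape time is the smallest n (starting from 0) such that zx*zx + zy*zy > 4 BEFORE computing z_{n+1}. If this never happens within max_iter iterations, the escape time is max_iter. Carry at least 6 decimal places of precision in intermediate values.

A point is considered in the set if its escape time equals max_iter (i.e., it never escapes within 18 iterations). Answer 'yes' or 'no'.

z_0 = 0 + 0i, c = -1.4130 + 0.7730i
Iter 1: z = -1.4130 + 0.7730i, |z|^2 = 2.5941
Iter 2: z = -0.0140 + -1.4115i, |z|^2 = 1.9925
Iter 3: z = -3.4051 + 0.8124i, |z|^2 = 12.2549
Escaped at iteration 3

Answer: no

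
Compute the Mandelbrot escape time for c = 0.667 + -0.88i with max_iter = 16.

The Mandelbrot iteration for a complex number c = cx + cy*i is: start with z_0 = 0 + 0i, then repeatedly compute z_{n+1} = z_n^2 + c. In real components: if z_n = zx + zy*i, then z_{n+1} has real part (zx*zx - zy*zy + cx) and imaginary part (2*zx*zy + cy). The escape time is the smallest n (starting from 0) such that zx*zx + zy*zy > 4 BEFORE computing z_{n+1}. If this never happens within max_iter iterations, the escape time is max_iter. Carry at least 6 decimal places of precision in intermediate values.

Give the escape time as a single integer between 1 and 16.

Answer: 2

Derivation:
z_0 = 0 + 0i, c = 0.6670 + -0.8800i
Iter 1: z = 0.6670 + -0.8800i, |z|^2 = 1.2193
Iter 2: z = 0.3375 + -2.0539i, |z|^2 = 4.3325
Escaped at iteration 2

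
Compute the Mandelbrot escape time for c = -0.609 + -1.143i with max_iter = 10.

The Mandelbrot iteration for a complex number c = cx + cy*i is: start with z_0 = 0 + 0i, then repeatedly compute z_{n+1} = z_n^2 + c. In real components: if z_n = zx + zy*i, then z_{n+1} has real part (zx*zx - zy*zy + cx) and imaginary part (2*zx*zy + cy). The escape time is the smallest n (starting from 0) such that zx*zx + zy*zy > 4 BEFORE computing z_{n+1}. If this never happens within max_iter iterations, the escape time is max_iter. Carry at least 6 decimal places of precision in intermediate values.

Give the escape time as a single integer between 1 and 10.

Answer: 3

Derivation:
z_0 = 0 + 0i, c = -0.6090 + -1.1430i
Iter 1: z = -0.6090 + -1.1430i, |z|^2 = 1.6773
Iter 2: z = -1.5446 + 0.2492i, |z|^2 = 2.4478
Iter 3: z = 1.7146 + -1.9127i, |z|^2 = 6.5984
Escaped at iteration 3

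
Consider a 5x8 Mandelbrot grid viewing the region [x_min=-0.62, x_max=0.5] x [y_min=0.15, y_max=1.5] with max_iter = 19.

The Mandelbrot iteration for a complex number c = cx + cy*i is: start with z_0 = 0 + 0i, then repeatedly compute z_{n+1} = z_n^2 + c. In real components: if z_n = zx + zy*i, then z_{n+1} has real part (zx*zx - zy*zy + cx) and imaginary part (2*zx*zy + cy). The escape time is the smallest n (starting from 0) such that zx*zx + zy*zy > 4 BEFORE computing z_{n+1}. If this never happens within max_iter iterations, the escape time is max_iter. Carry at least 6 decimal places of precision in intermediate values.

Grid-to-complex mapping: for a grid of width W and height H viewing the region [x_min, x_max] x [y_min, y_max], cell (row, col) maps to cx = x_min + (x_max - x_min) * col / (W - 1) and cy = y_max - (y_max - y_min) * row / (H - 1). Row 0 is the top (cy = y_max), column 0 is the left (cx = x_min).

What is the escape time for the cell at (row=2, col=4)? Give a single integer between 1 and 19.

z_0 = 0 + 0i, c = 0.5000 + 1.1143i
Iter 1: z = 0.5000 + 1.1143i, |z|^2 = 1.4916
Iter 2: z = -0.4916 + 2.2286i, |z|^2 = 5.2082
Escaped at iteration 2

Answer: 2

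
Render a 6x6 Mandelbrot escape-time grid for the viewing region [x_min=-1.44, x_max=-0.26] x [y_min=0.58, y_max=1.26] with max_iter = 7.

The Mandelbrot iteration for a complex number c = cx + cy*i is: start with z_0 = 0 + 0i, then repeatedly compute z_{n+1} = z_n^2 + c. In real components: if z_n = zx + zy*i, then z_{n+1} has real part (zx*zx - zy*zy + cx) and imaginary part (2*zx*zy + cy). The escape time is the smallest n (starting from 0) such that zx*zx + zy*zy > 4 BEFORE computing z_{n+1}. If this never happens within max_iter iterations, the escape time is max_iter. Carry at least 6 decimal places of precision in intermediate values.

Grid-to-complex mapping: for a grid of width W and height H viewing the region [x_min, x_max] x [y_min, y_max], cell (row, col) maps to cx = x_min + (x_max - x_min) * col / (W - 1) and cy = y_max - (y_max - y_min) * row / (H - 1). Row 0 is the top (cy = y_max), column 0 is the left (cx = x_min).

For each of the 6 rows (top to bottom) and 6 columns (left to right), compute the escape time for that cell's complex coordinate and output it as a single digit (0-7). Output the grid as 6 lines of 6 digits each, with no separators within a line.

Answer: 222333
233334
333346
333457
334477
345677

Derivation:
(row=0, col=0): c = -1.4400 + 1.2600i → escape time 2
(row=0, col=1): c = -1.2040 + 1.2600i → escape time 2
(row=0, col=2): c = -0.9680 + 1.2600i → escape time 2
(row=0, col=3): c = -0.7320 + 1.2600i → escape time 3
(row=0, col=4): c = -0.4960 + 1.2600i → escape time 3
(row=0, col=5): c = -0.2600 + 1.2600i → escape time 3
(row=1, col=0): c = -1.4400 + 1.1240i → escape time 2
(row=1, col=1): c = -1.2040 + 1.1240i → escape time 3
(row=1, col=2): c = -0.9680 + 1.1240i → escape time 3
(row=1, col=3): c = -0.7320 + 1.1240i → escape time 3
(row=1, col=4): c = -0.4960 + 1.1240i → escape time 3
(row=1, col=5): c = -0.2600 + 1.1240i → escape time 4
(row=2, col=0): c = -1.4400 + 0.9880i → escape time 3
(row=2, col=1): c = -1.2040 + 0.9880i → escape time 3
(row=2, col=2): c = -0.9680 + 0.9880i → escape time 3
(row=2, col=3): c = -0.7320 + 0.9880i → escape time 3
(row=2, col=4): c = -0.4960 + 0.9880i → escape time 4
(row=2, col=5): c = -0.2600 + 0.9880i → escape time 6
(row=3, col=0): c = -1.4400 + 0.8520i → escape time 3
(row=3, col=1): c = -1.2040 + 0.8520i → escape time 3
(row=3, col=2): c = -0.9680 + 0.8520i → escape time 3
(row=3, col=3): c = -0.7320 + 0.8520i → escape time 4
(row=3, col=4): c = -0.4960 + 0.8520i → escape time 5
(row=3, col=5): c = -0.2600 + 0.8520i → escape time 7
(row=4, col=0): c = -1.4400 + 0.7160i → escape time 3
(row=4, col=1): c = -1.2040 + 0.7160i → escape time 3
(row=4, col=2): c = -0.9680 + 0.7160i → escape time 4
(row=4, col=3): c = -0.7320 + 0.7160i → escape time 4
(row=4, col=4): c = -0.4960 + 0.7160i → escape time 7
(row=4, col=5): c = -0.2600 + 0.7160i → escape time 7
(row=5, col=0): c = -1.4400 + 0.5800i → escape time 3
(row=5, col=1): c = -1.2040 + 0.5800i → escape time 4
(row=5, col=2): c = -0.9680 + 0.5800i → escape time 5
(row=5, col=3): c = -0.7320 + 0.5800i → escape time 6
(row=5, col=4): c = -0.4960 + 0.5800i → escape time 7
(row=5, col=5): c = -0.2600 + 0.5800i → escape time 7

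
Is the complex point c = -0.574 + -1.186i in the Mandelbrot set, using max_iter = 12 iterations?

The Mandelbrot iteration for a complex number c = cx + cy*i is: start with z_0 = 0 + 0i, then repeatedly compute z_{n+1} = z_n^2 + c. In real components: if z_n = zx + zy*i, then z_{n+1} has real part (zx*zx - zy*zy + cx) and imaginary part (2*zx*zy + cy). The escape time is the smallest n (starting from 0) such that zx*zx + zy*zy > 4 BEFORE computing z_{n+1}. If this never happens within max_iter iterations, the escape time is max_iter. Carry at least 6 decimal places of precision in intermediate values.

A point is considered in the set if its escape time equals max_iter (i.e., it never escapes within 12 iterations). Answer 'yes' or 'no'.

Answer: no

Derivation:
z_0 = 0 + 0i, c = -0.5740 + -1.1860i
Iter 1: z = -0.5740 + -1.1860i, |z|^2 = 1.7361
Iter 2: z = -1.6511 + 0.1755i, |z|^2 = 2.7570
Iter 3: z = 2.1214 + -1.7656i, |z|^2 = 7.6178
Escaped at iteration 3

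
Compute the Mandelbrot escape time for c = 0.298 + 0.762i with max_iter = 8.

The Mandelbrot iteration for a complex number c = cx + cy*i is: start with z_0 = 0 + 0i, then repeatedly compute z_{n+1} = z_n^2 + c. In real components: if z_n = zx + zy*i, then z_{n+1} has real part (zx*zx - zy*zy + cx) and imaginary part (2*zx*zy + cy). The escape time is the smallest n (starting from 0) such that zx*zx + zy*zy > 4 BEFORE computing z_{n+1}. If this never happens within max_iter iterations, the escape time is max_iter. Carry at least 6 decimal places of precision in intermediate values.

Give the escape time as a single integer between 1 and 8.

z_0 = 0 + 0i, c = 0.2980 + 0.7620i
Iter 1: z = 0.2980 + 0.7620i, |z|^2 = 0.6694
Iter 2: z = -0.1938 + 1.2162i, |z|^2 = 1.5166
Iter 3: z = -1.1435 + 0.2905i, |z|^2 = 1.3919
Iter 4: z = 1.5211 + 0.0976i, |z|^2 = 2.3232
Iter 5: z = 2.6022 + 1.0589i, |z|^2 = 7.8925
Escaped at iteration 5

Answer: 5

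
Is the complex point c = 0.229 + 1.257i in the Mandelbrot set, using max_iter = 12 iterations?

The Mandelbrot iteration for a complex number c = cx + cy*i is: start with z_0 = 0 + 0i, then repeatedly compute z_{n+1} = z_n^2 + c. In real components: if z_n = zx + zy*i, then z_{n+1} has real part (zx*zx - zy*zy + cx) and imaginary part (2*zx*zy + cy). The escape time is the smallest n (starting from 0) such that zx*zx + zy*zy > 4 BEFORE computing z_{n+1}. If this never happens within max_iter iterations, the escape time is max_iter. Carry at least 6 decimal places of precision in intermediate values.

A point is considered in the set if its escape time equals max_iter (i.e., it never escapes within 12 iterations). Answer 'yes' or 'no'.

z_0 = 0 + 0i, c = 0.2290 + 1.2570i
Iter 1: z = 0.2290 + 1.2570i, |z|^2 = 1.6325
Iter 2: z = -1.2986 + 1.8327i, |z|^2 = 5.0452
Escaped at iteration 2

Answer: no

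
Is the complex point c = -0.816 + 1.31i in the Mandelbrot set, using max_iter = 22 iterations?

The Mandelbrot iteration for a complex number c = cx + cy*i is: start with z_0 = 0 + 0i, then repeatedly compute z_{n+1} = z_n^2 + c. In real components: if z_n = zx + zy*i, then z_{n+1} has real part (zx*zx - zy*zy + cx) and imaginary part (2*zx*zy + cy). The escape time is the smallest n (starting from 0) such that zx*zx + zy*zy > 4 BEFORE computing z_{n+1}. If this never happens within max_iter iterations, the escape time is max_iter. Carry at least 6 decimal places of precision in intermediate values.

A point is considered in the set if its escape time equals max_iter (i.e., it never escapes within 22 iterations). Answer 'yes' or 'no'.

z_0 = 0 + 0i, c = -0.8160 + 1.3100i
Iter 1: z = -0.8160 + 1.3100i, |z|^2 = 2.3820
Iter 2: z = -1.8662 + -0.8279i, |z|^2 = 4.1683
Escaped at iteration 2

Answer: no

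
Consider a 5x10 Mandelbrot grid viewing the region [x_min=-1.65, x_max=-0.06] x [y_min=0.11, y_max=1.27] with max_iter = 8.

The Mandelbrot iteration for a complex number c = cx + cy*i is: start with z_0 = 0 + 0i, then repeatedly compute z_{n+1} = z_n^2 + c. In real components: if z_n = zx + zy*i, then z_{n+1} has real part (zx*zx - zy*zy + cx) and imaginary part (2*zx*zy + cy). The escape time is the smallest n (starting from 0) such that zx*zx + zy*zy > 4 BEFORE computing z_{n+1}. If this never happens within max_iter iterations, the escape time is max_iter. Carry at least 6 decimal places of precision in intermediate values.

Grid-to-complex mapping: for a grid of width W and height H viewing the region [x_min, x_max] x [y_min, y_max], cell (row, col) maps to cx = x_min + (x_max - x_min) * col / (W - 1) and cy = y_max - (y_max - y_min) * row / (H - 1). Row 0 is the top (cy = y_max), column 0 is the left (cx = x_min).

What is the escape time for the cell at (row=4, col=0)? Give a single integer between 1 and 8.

z_0 = 0 + 0i, c = -1.6500 + 0.7544i
Iter 1: z = -1.6500 + 0.7544i, |z|^2 = 3.2917
Iter 2: z = 0.5033 + -1.7352i, |z|^2 = 3.2643
Iter 3: z = -4.4077 + -0.9923i, |z|^2 = 20.4122
Escaped at iteration 3

Answer: 3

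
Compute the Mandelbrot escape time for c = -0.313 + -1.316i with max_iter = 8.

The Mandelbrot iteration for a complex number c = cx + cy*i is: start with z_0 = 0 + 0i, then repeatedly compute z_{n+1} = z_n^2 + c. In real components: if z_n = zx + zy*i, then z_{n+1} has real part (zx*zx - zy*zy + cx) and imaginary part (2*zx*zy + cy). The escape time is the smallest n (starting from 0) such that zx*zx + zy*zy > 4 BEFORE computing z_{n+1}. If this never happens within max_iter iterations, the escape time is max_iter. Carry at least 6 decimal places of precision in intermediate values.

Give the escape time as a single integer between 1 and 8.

Answer: 2

Derivation:
z_0 = 0 + 0i, c = -0.3130 + -1.3160i
Iter 1: z = -0.3130 + -1.3160i, |z|^2 = 1.8298
Iter 2: z = -1.9469 + -0.4922i, |z|^2 = 4.0326
Escaped at iteration 2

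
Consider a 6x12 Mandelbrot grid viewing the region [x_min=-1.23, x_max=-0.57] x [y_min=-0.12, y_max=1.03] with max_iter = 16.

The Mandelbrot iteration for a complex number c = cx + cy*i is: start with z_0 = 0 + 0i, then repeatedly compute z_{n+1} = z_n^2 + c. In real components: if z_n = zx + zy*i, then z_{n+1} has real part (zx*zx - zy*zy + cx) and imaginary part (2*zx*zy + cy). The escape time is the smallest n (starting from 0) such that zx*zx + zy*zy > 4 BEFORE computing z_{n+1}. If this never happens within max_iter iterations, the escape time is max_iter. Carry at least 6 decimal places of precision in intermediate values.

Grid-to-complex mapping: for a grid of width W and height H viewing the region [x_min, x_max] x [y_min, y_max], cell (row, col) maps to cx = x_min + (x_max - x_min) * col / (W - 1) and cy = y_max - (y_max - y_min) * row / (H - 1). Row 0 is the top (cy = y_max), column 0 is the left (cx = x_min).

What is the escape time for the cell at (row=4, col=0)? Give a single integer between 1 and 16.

Answer: 3

Derivation:
z_0 = 0 + 0i, c = -1.2300 + 0.6118i
Iter 1: z = -1.2300 + 0.6118i, |z|^2 = 1.8872
Iter 2: z = -0.0914 + -0.8933i, |z|^2 = 0.8063
Iter 3: z = -2.0195 + 0.7751i, |z|^2 = 4.6794
Escaped at iteration 3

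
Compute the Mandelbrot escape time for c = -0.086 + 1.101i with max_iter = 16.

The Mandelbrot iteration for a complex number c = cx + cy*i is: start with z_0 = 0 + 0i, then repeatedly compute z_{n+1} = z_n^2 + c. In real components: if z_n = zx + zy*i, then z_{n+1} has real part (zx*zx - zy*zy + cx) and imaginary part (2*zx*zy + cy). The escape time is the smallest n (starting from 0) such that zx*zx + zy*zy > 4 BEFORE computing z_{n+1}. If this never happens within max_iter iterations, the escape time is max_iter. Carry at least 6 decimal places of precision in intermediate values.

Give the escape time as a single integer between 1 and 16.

z_0 = 0 + 0i, c = -0.0860 + 1.1010i
Iter 1: z = -0.0860 + 1.1010i, |z|^2 = 1.2196
Iter 2: z = -1.2908 + 0.9116i, |z|^2 = 2.4972
Iter 3: z = 0.7491 + -1.2525i, |z|^2 = 2.1298
Iter 4: z = -1.0935 + -0.7755i, |z|^2 = 1.7971
Iter 5: z = 0.5084 + 2.7970i, |z|^2 = 8.0816
Escaped at iteration 5

Answer: 5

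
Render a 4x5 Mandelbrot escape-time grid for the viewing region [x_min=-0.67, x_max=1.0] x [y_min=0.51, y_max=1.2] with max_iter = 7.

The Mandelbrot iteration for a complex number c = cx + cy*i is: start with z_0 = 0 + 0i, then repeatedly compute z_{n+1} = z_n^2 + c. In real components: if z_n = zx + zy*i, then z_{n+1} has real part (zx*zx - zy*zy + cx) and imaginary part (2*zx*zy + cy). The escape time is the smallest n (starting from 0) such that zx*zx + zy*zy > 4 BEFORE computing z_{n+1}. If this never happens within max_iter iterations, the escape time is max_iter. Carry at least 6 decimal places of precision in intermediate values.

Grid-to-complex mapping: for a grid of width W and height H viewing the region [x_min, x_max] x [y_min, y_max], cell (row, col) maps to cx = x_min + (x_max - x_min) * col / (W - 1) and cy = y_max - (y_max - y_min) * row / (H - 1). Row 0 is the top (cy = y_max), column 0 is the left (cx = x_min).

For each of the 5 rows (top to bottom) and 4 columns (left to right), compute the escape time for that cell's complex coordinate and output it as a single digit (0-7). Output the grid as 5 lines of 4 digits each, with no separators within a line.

(row=0, col=0): c = -0.6700 + 1.2000i → escape time 3
(row=0, col=1): c = -0.1133 + 1.2000i → escape time 3
(row=0, col=2): c = 0.4433 + 1.2000i → escape time 2
(row=0, col=3): c = 1.0000 + 1.2000i → escape time 2
(row=1, col=0): c = -0.6700 + 1.0275i → escape time 3
(row=1, col=1): c = -0.1133 + 1.0275i → escape time 7
(row=1, col=2): c = 0.4433 + 1.0275i → escape time 3
(row=1, col=3): c = 1.0000 + 1.0275i → escape time 2
(row=2, col=0): c = -0.6700 + 0.8550i → escape time 4
(row=2, col=1): c = -0.1133 + 0.8550i → escape time 7
(row=2, col=2): c = 0.4433 + 0.8550i → escape time 3
(row=2, col=3): c = 1.0000 + 0.8550i → escape time 2
(row=3, col=0): c = -0.6700 + 0.6825i → escape time 6
(row=3, col=1): c = -0.1133 + 0.6825i → escape time 7
(row=3, col=2): c = 0.4433 + 0.6825i → escape time 4
(row=3, col=3): c = 1.0000 + 0.6825i → escape time 2
(row=4, col=0): c = -0.6700 + 0.5100i → escape time 7
(row=4, col=1): c = -0.1133 + 0.5100i → escape time 7
(row=4, col=2): c = 0.4433 + 0.5100i → escape time 6
(row=4, col=3): c = 1.0000 + 0.5100i → escape time 2

Answer: 3322
3732
4732
6742
7762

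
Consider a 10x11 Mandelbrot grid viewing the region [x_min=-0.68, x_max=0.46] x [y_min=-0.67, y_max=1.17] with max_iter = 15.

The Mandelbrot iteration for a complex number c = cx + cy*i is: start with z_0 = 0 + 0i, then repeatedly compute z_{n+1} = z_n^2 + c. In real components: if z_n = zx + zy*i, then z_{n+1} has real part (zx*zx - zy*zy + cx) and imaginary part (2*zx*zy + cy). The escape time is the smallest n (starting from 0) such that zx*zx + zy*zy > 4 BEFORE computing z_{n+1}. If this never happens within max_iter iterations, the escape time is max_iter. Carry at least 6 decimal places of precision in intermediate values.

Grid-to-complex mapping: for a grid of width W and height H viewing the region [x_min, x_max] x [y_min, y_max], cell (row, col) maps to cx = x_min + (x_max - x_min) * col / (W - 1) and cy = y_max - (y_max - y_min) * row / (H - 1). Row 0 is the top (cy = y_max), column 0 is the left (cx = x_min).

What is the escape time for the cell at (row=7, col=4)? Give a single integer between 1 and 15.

Answer: 15

Derivation:
z_0 = 0 + 0i, c = -0.1733 + -0.1180i
Iter 1: z = -0.1733 + -0.1180i, |z|^2 = 0.0440
Iter 2: z = -0.1572 + -0.0771i, |z|^2 = 0.0307
Iter 3: z = -0.1546 + -0.0938i, |z|^2 = 0.0327
Iter 4: z = -0.1582 + -0.0890i, |z|^2 = 0.0330
Iter 5: z = -0.1562 + -0.0898i, |z|^2 = 0.0325
Iter 6: z = -0.1570 + -0.0899i, |z|^2 = 0.0327
Iter 7: z = -0.1568 + -0.0898i, |z|^2 = 0.0326
Iter 8: z = -0.1568 + -0.0899i, |z|^2 = 0.0327
Iter 9: z = -0.1568 + -0.0898i, |z|^2 = 0.0327
Iter 10: z = -0.1568 + -0.0898i, |z|^2 = 0.0327
Iter 11: z = -0.1568 + -0.0898i, |z|^2 = 0.0327
Iter 12: z = -0.1568 + -0.0898i, |z|^2 = 0.0327
Iter 13: z = -0.1568 + -0.0898i, |z|^2 = 0.0327
Iter 14: z = -0.1568 + -0.0898i, |z|^2 = 0.0327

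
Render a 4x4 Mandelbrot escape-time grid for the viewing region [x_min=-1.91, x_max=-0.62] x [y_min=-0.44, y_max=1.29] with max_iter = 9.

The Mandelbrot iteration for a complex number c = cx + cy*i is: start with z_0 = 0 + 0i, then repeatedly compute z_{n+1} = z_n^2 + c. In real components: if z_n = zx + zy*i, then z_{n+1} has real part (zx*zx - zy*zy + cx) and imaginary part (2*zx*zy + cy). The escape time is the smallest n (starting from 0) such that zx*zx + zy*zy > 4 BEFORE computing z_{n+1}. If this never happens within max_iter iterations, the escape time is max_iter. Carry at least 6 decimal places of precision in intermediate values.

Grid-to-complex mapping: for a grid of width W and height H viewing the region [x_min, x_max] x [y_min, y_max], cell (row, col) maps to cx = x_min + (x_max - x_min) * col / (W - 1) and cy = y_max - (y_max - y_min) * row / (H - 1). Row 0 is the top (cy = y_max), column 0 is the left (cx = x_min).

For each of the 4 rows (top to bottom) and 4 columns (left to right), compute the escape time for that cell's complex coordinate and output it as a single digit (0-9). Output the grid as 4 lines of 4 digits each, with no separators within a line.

Answer: 1223
1336
4799
3359

Derivation:
(row=0, col=0): c = -1.9100 + 1.2900i → escape time 1
(row=0, col=1): c = -1.4800 + 1.2900i → escape time 2
(row=0, col=2): c = -1.0500 + 1.2900i → escape time 2
(row=0, col=3): c = -0.6200 + 1.2900i → escape time 3
(row=1, col=0): c = -1.9100 + 0.7133i → escape time 1
(row=1, col=1): c = -1.4800 + 0.7133i → escape time 3
(row=1, col=2): c = -1.0500 + 0.7133i → escape time 3
(row=1, col=3): c = -0.6200 + 0.7133i → escape time 6
(row=2, col=0): c = -1.9100 + 0.1367i → escape time 4
(row=2, col=1): c = -1.4800 + 0.1367i → escape time 7
(row=2, col=2): c = -1.0500 + 0.1367i → escape time 9
(row=2, col=3): c = -0.6200 + 0.1367i → escape time 9
(row=3, col=0): c = -1.9100 + -0.4400i → escape time 3
(row=3, col=1): c = -1.4800 + -0.4400i → escape time 3
(row=3, col=2): c = -1.0500 + -0.4400i → escape time 5
(row=3, col=3): c = -0.6200 + -0.4400i → escape time 9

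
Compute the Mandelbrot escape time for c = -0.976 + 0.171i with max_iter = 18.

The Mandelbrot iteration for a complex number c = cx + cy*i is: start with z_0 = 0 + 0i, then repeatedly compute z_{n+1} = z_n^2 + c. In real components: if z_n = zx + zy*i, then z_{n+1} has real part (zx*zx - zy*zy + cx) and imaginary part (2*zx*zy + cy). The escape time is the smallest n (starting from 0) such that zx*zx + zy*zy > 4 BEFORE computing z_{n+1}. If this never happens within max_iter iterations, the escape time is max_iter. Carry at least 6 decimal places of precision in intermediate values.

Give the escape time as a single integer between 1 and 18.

z_0 = 0 + 0i, c = -0.9760 + 0.1710i
Iter 1: z = -0.9760 + 0.1710i, |z|^2 = 0.9818
Iter 2: z = -0.0527 + -0.1628i, |z|^2 = 0.0293
Iter 3: z = -0.9997 + 0.1881i, |z|^2 = 1.0349
Iter 4: z = -0.0119 + -0.2052i, |z|^2 = 0.0422
Iter 5: z = -1.0180 + 0.1759i, |z|^2 = 1.0672
Iter 6: z = 0.0293 + -0.1871i, |z|^2 = 0.0359
Iter 7: z = -1.0102 + 0.1600i, |z|^2 = 1.0460
Iter 8: z = 0.0188 + -0.1523i, |z|^2 = 0.0236
Iter 9: z = -0.9988 + 0.1653i, |z|^2 = 1.0250
Iter 10: z = -0.0056 + -0.1592i, |z|^2 = 0.0254
Iter 11: z = -1.0013 + 0.1728i, |z|^2 = 1.0325
Iter 12: z = -0.0033 + -0.1750i, |z|^2 = 0.0306
Iter 13: z = -1.0066 + 0.1721i, |z|^2 = 1.0429
Iter 14: z = 0.0077 + -0.1756i, |z|^2 = 0.0309
Iter 15: z = -1.0068 + 0.1683i, |z|^2 = 1.0419
Iter 16: z = 0.0092 + -0.1679i, |z|^2 = 0.0283
Iter 17: z = -1.0041 + 0.1679i, |z|^2 = 1.0364

Answer: 18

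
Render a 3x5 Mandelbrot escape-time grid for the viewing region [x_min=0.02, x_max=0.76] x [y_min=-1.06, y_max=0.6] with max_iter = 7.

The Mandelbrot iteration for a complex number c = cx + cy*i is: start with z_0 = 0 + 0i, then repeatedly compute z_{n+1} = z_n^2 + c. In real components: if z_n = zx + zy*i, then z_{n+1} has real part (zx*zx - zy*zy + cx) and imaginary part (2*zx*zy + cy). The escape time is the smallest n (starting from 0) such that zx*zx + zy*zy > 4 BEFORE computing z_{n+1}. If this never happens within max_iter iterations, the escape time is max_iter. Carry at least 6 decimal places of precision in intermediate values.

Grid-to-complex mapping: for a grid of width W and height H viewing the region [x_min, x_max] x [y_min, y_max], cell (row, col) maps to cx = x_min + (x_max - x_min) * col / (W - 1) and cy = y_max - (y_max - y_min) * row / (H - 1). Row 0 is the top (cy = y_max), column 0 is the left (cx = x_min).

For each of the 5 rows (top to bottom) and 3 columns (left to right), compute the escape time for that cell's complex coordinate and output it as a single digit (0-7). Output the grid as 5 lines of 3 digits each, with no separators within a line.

Answer: 773
773
773
773
432

Derivation:
(row=0, col=0): c = 0.0200 + 0.6000i → escape time 7
(row=0, col=1): c = 0.3900 + 0.6000i → escape time 7
(row=0, col=2): c = 0.7600 + 0.6000i → escape time 3
(row=1, col=0): c = 0.0200 + 0.1850i → escape time 7
(row=1, col=1): c = 0.3900 + 0.1850i → escape time 7
(row=1, col=2): c = 0.7600 + 0.1850i → escape time 3
(row=2, col=0): c = 0.0200 + -0.2300i → escape time 7
(row=2, col=1): c = 0.3900 + -0.2300i → escape time 7
(row=2, col=2): c = 0.7600 + -0.2300i → escape time 3
(row=3, col=0): c = 0.0200 + -0.6450i → escape time 7
(row=3, col=1): c = 0.3900 + -0.6450i → escape time 7
(row=3, col=2): c = 0.7600 + -0.6450i → escape time 3
(row=4, col=0): c = 0.0200 + -1.0600i → escape time 4
(row=4, col=1): c = 0.3900 + -1.0600i → escape time 3
(row=4, col=2): c = 0.7600 + -1.0600i → escape time 2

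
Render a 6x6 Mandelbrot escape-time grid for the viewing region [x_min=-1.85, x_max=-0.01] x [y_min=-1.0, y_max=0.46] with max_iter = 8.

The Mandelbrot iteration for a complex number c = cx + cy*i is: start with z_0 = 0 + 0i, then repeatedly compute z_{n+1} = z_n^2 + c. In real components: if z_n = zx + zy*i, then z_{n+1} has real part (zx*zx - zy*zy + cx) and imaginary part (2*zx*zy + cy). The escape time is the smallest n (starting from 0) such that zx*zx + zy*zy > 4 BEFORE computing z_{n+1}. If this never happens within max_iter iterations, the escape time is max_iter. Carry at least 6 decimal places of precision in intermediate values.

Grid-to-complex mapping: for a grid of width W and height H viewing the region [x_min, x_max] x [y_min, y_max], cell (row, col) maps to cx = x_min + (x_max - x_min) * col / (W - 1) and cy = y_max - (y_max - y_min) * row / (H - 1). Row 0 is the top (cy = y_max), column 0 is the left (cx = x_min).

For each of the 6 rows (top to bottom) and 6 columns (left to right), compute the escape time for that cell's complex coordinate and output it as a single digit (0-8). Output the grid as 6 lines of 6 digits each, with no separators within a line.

(row=0, col=0): c = -1.8500 + 0.4600i → escape time 3
(row=0, col=1): c = -1.4820 + 0.4600i → escape time 3
(row=0, col=2): c = -1.1140 + 0.4600i → escape time 5
(row=0, col=3): c = -0.7460 + 0.4600i → escape time 7
(row=0, col=4): c = -0.3780 + 0.4600i → escape time 8
(row=0, col=5): c = -0.0100 + 0.4600i → escape time 8
(row=1, col=0): c = -1.8500 + 0.1680i → escape time 4
(row=1, col=1): c = -1.4820 + 0.1680i → escape time 5
(row=1, col=2): c = -1.1140 + 0.1680i → escape time 8
(row=1, col=3): c = -0.7460 + 0.1680i → escape time 8
(row=1, col=4): c = -0.3780 + 0.1680i → escape time 8
(row=1, col=5): c = -0.0100 + 0.1680i → escape time 8
(row=2, col=0): c = -1.8500 + -0.1240i → escape time 4
(row=2, col=1): c = -1.4820 + -0.1240i → escape time 7
(row=2, col=2): c = -1.1140 + -0.1240i → escape time 8
(row=2, col=3): c = -0.7460 + -0.1240i → escape time 8
(row=2, col=4): c = -0.3780 + -0.1240i → escape time 8
(row=2, col=5): c = -0.0100 + -0.1240i → escape time 8
(row=3, col=0): c = -1.8500 + -0.4160i → escape time 3
(row=3, col=1): c = -1.4820 + -0.4160i → escape time 4
(row=3, col=2): c = -1.1140 + -0.4160i → escape time 6
(row=3, col=3): c = -0.7460 + -0.4160i → escape time 8
(row=3, col=4): c = -0.3780 + -0.4160i → escape time 8
(row=3, col=5): c = -0.0100 + -0.4160i → escape time 8
(row=4, col=0): c = -1.8500 + -0.7080i → escape time 2
(row=4, col=1): c = -1.4820 + -0.7080i → escape time 3
(row=4, col=2): c = -1.1140 + -0.7080i → escape time 3
(row=4, col=3): c = -0.7460 + -0.7080i → escape time 4
(row=4, col=4): c = -0.3780 + -0.7080i → escape time 8
(row=4, col=5): c = -0.0100 + -0.7080i → escape time 8
(row=5, col=0): c = -1.8500 + -1.0000i → escape time 1
(row=5, col=1): c = -1.4820 + -1.0000i → escape time 3
(row=5, col=2): c = -1.1140 + -1.0000i → escape time 3
(row=5, col=3): c = -0.7460 + -1.0000i → escape time 3
(row=5, col=4): c = -0.3780 + -1.0000i → escape time 5
(row=5, col=5): c = -0.0100 + -1.0000i → escape time 8

Answer: 335788
458888
478888
346888
233488
133358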